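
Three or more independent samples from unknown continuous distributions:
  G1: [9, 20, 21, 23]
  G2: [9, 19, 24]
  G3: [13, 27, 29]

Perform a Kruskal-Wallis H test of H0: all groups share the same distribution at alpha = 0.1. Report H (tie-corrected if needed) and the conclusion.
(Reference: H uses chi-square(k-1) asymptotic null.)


Step 1: Combine all N = 10 observations and assign midranks.
sorted (value, group, rank): (9,G1,1.5), (9,G2,1.5), (13,G3,3), (19,G2,4), (20,G1,5), (21,G1,6), (23,G1,7), (24,G2,8), (27,G3,9), (29,G3,10)
Step 2: Sum ranks within each group.
R_1 = 19.5 (n_1 = 4)
R_2 = 13.5 (n_2 = 3)
R_3 = 22 (n_3 = 3)
Step 3: H = 12/(N(N+1)) * sum(R_i^2/n_i) - 3(N+1)
     = 12/(10*11) * (19.5^2/4 + 13.5^2/3 + 22^2/3) - 3*11
     = 0.109091 * 317.146 - 33
     = 1.597727.
Step 4: Ties present; correction factor C = 1 - 6/(10^3 - 10) = 0.993939. Corrected H = 1.597727 / 0.993939 = 1.607470.
Step 5: Under H0, H ~ chi^2(2); p-value = 0.447654.
Step 6: alpha = 0.1. fail to reject H0.

H = 1.6075, df = 2, p = 0.447654, fail to reject H0.


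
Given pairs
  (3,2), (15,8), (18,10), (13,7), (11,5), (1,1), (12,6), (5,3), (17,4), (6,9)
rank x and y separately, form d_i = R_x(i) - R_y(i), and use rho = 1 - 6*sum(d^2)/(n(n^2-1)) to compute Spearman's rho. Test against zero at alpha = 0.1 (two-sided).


Step 1: Rank x and y separately (midranks; no ties here).
rank(x): 3->2, 15->8, 18->10, 13->7, 11->5, 1->1, 12->6, 5->3, 17->9, 6->4
rank(y): 2->2, 8->8, 10->10, 7->7, 5->5, 1->1, 6->6, 3->3, 4->4, 9->9
Step 2: d_i = R_x(i) - R_y(i); compute d_i^2.
  (2-2)^2=0, (8-8)^2=0, (10-10)^2=0, (7-7)^2=0, (5-5)^2=0, (1-1)^2=0, (6-6)^2=0, (3-3)^2=0, (9-4)^2=25, (4-9)^2=25
sum(d^2) = 50.
Step 3: rho = 1 - 6*50 / (10*(10^2 - 1)) = 1 - 300/990 = 0.696970.
Step 4: Under H0, t = rho * sqrt((n-2)/(1-rho^2)) = 2.7490 ~ t(8).
Step 5: Two-sided p-value from the t-distribution with 8 df = 0.025097.
Step 6: alpha = 0.1. reject H0.

rho = 0.6970, p = 0.025097, reject H0 at alpha = 0.1.


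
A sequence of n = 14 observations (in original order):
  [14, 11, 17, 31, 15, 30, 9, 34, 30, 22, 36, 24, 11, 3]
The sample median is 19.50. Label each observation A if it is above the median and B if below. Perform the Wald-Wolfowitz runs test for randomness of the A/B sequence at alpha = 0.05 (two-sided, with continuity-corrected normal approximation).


Step 1: Compute median = 19.50; label A = above, B = below.
Labels in order: BBBABABAAAAABB  (n_A = 7, n_B = 7)
Step 2: Count runs R = 7.
Step 3: Under H0 (random ordering), E[R] = 2*n_A*n_B/(n_A+n_B) + 1 = 2*7*7/14 + 1 = 8.0000.
        Var[R] = 2*n_A*n_B*(2*n_A*n_B - n_A - n_B) / ((n_A+n_B)^2 * (n_A+n_B-1)) = 8232/2548 = 3.2308.
        SD[R] = 1.7974.
Step 4: Continuity-corrected z = (R + 0.5 - E[R]) / SD[R] = (7 + 0.5 - 8.0000) / 1.7974 = -0.2782.
Step 5: Two-sided p-value via normal approximation = 2*(1 - Phi(|z|)) = 0.780879.
Step 6: alpha = 0.05. fail to reject H0.

R = 7, z = -0.2782, p = 0.780879, fail to reject H0.


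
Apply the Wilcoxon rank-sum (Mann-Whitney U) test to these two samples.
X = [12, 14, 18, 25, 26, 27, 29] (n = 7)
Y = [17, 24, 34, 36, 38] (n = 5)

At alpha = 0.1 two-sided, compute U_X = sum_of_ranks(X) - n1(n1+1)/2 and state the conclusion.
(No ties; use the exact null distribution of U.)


Step 1: Combine and sort all 12 observations; assign midranks.
sorted (value, group): (12,X), (14,X), (17,Y), (18,X), (24,Y), (25,X), (26,X), (27,X), (29,X), (34,Y), (36,Y), (38,Y)
ranks: 12->1, 14->2, 17->3, 18->4, 24->5, 25->6, 26->7, 27->8, 29->9, 34->10, 36->11, 38->12
Step 2: Rank sum for X: R1 = 1 + 2 + 4 + 6 + 7 + 8 + 9 = 37.
Step 3: U_X = R1 - n1(n1+1)/2 = 37 - 7*8/2 = 37 - 28 = 9.
       U_Y = n1*n2 - U_X = 35 - 9 = 26.
Step 4: No ties, so the exact null distribution of U (based on enumerating the C(12,7) = 792 equally likely rank assignments) gives the two-sided p-value.
Step 5: p-value = 0.202020; compare to alpha = 0.1. fail to reject H0.

U_X = 9, p = 0.202020, fail to reject H0 at alpha = 0.1.


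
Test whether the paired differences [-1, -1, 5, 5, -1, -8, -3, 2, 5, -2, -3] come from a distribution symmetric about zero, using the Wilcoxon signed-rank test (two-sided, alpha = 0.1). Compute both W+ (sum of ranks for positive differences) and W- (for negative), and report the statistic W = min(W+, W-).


Step 1: Drop any zero differences (none here) and take |d_i|.
|d| = [1, 1, 5, 5, 1, 8, 3, 2, 5, 2, 3]
Step 2: Midrank |d_i| (ties get averaged ranks).
ranks: |1|->2, |1|->2, |5|->9, |5|->9, |1|->2, |8|->11, |3|->6.5, |2|->4.5, |5|->9, |2|->4.5, |3|->6.5
Step 3: Attach original signs; sum ranks with positive sign and with negative sign.
W+ = 9 + 9 + 4.5 + 9 = 31.5
W- = 2 + 2 + 2 + 11 + 6.5 + 4.5 + 6.5 = 34.5
(Check: W+ + W- = 66 should equal n(n+1)/2 = 66.)
Step 4: Test statistic W = min(W+, W-) = 31.5.
Step 5: Ties in |d|, so use the tie-corrected normal approximation.
        E[W] = n(n+1)/4 = 11*12/4 = 33.
        Tie groups: |d|=1 (t=3), |d|=2 (t=2), |d|=3 (t=2), |d|=5 (t=3); sum(t^3 - t) = 60.
        Var[W] = n(n+1)(2n+1)/24 - sum(t^3-t)/48 = 3036/24 - 60/48 = 125.25.
        z = (W - E[W]) / sqrt(Var[W]) = (31.5 - 33) / 11.1915 = -0.1340.
        Two-sided p = 2*Phi(z) = 0.893379.
Step 6: alpha = 0.1. fail to reject H0.

W+ = 31.5, W- = 34.5, W = min = 31.5, p = 0.893379, fail to reject H0.


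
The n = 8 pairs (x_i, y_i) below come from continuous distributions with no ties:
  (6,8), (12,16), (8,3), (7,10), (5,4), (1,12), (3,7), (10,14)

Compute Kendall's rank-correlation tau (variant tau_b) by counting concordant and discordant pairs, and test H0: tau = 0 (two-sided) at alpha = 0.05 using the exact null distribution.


Step 1: Enumerate the 28 unordered pairs (i,j) with i<j and classify each by sign(x_j-x_i) * sign(y_j-y_i).
  (1,2):dx=+6,dy=+8->C; (1,3):dx=+2,dy=-5->D; (1,4):dx=+1,dy=+2->C; (1,5):dx=-1,dy=-4->C
  (1,6):dx=-5,dy=+4->D; (1,7):dx=-3,dy=-1->C; (1,8):dx=+4,dy=+6->C; (2,3):dx=-4,dy=-13->C
  (2,4):dx=-5,dy=-6->C; (2,5):dx=-7,dy=-12->C; (2,6):dx=-11,dy=-4->C; (2,7):dx=-9,dy=-9->C
  (2,8):dx=-2,dy=-2->C; (3,4):dx=-1,dy=+7->D; (3,5):dx=-3,dy=+1->D; (3,6):dx=-7,dy=+9->D
  (3,7):dx=-5,dy=+4->D; (3,8):dx=+2,dy=+11->C; (4,5):dx=-2,dy=-6->C; (4,6):dx=-6,dy=+2->D
  (4,7):dx=-4,dy=-3->C; (4,8):dx=+3,dy=+4->C; (5,6):dx=-4,dy=+8->D; (5,7):dx=-2,dy=+3->D
  (5,8):dx=+5,dy=+10->C; (6,7):dx=+2,dy=-5->D; (6,8):dx=+9,dy=+2->C; (7,8):dx=+7,dy=+7->C
Step 2: C = 18, D = 10, total pairs = 28.
Step 3: tau = (C - D)/(n(n-1)/2) = (18 - 10)/28 = 0.285714.
Step 4: Exact two-sided p-value (enumerate n! = 40320 permutations of y under H0): p = 0.398760.
Step 5: alpha = 0.05. fail to reject H0.

tau_b = 0.2857 (C=18, D=10), p = 0.398760, fail to reject H0.


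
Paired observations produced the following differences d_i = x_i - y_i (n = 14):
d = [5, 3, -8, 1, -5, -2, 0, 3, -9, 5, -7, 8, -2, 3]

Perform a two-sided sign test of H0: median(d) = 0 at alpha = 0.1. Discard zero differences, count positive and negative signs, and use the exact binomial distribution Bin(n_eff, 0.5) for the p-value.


Step 1: Discard zero differences. Original n = 14; n_eff = number of nonzero differences = 13.
Nonzero differences (with sign): +5, +3, -8, +1, -5, -2, +3, -9, +5, -7, +8, -2, +3
Step 2: Count signs: positive = 7, negative = 6.
Step 3: Under H0: P(positive) = 0.5, so the number of positives S ~ Bin(13, 0.5).
Step 4: Two-sided exact p-value = sum of Bin(13,0.5) probabilities at or below the observed probability = 1.000000.
Step 5: alpha = 0.1. fail to reject H0.

n_eff = 13, pos = 7, neg = 6, p = 1.000000, fail to reject H0.


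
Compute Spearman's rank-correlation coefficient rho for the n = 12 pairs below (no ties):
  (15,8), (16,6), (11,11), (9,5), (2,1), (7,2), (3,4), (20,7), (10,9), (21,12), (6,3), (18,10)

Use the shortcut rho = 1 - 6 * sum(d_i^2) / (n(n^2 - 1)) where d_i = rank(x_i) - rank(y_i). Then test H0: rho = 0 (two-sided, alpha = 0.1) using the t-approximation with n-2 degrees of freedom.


Step 1: Rank x and y separately (midranks; no ties here).
rank(x): 15->8, 16->9, 11->7, 9->5, 2->1, 7->4, 3->2, 20->11, 10->6, 21->12, 6->3, 18->10
rank(y): 8->8, 6->6, 11->11, 5->5, 1->1, 2->2, 4->4, 7->7, 9->9, 12->12, 3->3, 10->10
Step 2: d_i = R_x(i) - R_y(i); compute d_i^2.
  (8-8)^2=0, (9-6)^2=9, (7-11)^2=16, (5-5)^2=0, (1-1)^2=0, (4-2)^2=4, (2-4)^2=4, (11-7)^2=16, (6-9)^2=9, (12-12)^2=0, (3-3)^2=0, (10-10)^2=0
sum(d^2) = 58.
Step 3: rho = 1 - 6*58 / (12*(12^2 - 1)) = 1 - 348/1716 = 0.797203.
Step 4: Under H0, t = rho * sqrt((n-2)/(1-rho^2)) = 4.1758 ~ t(10).
Step 5: Two-sided p-value from the t-distribution with 10 df = 0.001900.
Step 6: alpha = 0.1. reject H0.

rho = 0.7972, p = 0.001900, reject H0 at alpha = 0.1.


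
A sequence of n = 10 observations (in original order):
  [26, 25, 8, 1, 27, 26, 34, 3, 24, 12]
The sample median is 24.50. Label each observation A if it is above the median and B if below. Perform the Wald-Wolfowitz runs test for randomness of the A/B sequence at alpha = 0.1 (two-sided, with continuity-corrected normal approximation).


Step 1: Compute median = 24.50; label A = above, B = below.
Labels in order: AABBAAABBB  (n_A = 5, n_B = 5)
Step 2: Count runs R = 4.
Step 3: Under H0 (random ordering), E[R] = 2*n_A*n_B/(n_A+n_B) + 1 = 2*5*5/10 + 1 = 6.0000.
        Var[R] = 2*n_A*n_B*(2*n_A*n_B - n_A - n_B) / ((n_A+n_B)^2 * (n_A+n_B-1)) = 2000/900 = 2.2222.
        SD[R] = 1.4907.
Step 4: Continuity-corrected z = (R + 0.5 - E[R]) / SD[R] = (4 + 0.5 - 6.0000) / 1.4907 = -1.0062.
Step 5: Two-sided p-value via normal approximation = 2*(1 - Phi(|z|)) = 0.314305.
Step 6: alpha = 0.1. fail to reject H0.

R = 4, z = -1.0062, p = 0.314305, fail to reject H0.


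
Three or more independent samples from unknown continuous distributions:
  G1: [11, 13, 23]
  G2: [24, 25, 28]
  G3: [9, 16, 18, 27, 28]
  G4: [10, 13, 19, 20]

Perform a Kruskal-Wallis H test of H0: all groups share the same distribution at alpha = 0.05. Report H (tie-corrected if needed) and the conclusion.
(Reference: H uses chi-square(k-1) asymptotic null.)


Step 1: Combine all N = 15 observations and assign midranks.
sorted (value, group, rank): (9,G3,1), (10,G4,2), (11,G1,3), (13,G1,4.5), (13,G4,4.5), (16,G3,6), (18,G3,7), (19,G4,8), (20,G4,9), (23,G1,10), (24,G2,11), (25,G2,12), (27,G3,13), (28,G2,14.5), (28,G3,14.5)
Step 2: Sum ranks within each group.
R_1 = 17.5 (n_1 = 3)
R_2 = 37.5 (n_2 = 3)
R_3 = 41.5 (n_3 = 5)
R_4 = 23.5 (n_4 = 4)
Step 3: H = 12/(N(N+1)) * sum(R_i^2/n_i) - 3(N+1)
     = 12/(15*16) * (17.5^2/3 + 37.5^2/3 + 41.5^2/5 + 23.5^2/4) - 3*16
     = 0.050000 * 1053.35 - 48
     = 4.667292.
Step 4: Ties present; correction factor C = 1 - 12/(15^3 - 15) = 0.996429. Corrected H = 4.667292 / 0.996429 = 4.684020.
Step 5: Under H0, H ~ chi^2(3); p-value = 0.196452.
Step 6: alpha = 0.05. fail to reject H0.

H = 4.6840, df = 3, p = 0.196452, fail to reject H0.


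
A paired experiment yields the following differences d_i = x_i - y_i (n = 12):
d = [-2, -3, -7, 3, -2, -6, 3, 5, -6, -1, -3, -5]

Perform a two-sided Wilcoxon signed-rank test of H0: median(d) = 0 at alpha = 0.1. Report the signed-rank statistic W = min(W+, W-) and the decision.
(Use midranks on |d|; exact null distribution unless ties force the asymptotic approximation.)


Step 1: Drop any zero differences (none here) and take |d_i|.
|d| = [2, 3, 7, 3, 2, 6, 3, 5, 6, 1, 3, 5]
Step 2: Midrank |d_i| (ties get averaged ranks).
ranks: |2|->2.5, |3|->5.5, |7|->12, |3|->5.5, |2|->2.5, |6|->10.5, |3|->5.5, |5|->8.5, |6|->10.5, |1|->1, |3|->5.5, |5|->8.5
Step 3: Attach original signs; sum ranks with positive sign and with negative sign.
W+ = 5.5 + 5.5 + 8.5 = 19.5
W- = 2.5 + 5.5 + 12 + 2.5 + 10.5 + 10.5 + 1 + 5.5 + 8.5 = 58.5
(Check: W+ + W- = 78 should equal n(n+1)/2 = 78.)
Step 4: Test statistic W = min(W+, W-) = 19.5.
Step 5: Ties in |d|, so use the tie-corrected normal approximation.
        E[W] = n(n+1)/4 = 12*13/4 = 39.
        Tie groups: |d|=2 (t=2), |d|=3 (t=4), |d|=5 (t=2), |d|=6 (t=2); sum(t^3 - t) = 78.
        Var[W] = n(n+1)(2n+1)/24 - sum(t^3-t)/48 = 3900/24 - 78/48 = 160.875.
        z = (W - E[W]) / sqrt(Var[W]) = (19.5 - 39) / 12.6837 = -1.5374.
        Two-sided p = 2*Phi(z) = 0.124192.
Step 6: alpha = 0.1. fail to reject H0.

W+ = 19.5, W- = 58.5, W = min = 19.5, p = 0.124192, fail to reject H0.


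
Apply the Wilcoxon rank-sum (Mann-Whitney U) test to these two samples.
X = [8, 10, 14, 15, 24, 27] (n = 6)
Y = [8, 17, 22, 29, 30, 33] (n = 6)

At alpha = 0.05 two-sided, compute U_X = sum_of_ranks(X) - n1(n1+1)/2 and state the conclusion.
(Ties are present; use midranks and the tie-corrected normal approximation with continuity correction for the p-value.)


Step 1: Combine and sort all 12 observations; assign midranks.
sorted (value, group): (8,X), (8,Y), (10,X), (14,X), (15,X), (17,Y), (22,Y), (24,X), (27,X), (29,Y), (30,Y), (33,Y)
ranks: 8->1.5, 8->1.5, 10->3, 14->4, 15->5, 17->6, 22->7, 24->8, 27->9, 29->10, 30->11, 33->12
Step 2: Rank sum for X: R1 = 1.5 + 3 + 4 + 5 + 8 + 9 = 30.5.
Step 3: U_X = R1 - n1(n1+1)/2 = 30.5 - 6*7/2 = 30.5 - 21 = 9.5.
       U_Y = n1*n2 - U_X = 36 - 9.5 = 26.5.
Step 4: Ties are present, so use the tie-corrected normal approximation (with continuity correction) for the p-value.
Step 5: p-value = 0.199397; compare to alpha = 0.05. fail to reject H0.

U_X = 9.5, p = 0.199397, fail to reject H0 at alpha = 0.05.


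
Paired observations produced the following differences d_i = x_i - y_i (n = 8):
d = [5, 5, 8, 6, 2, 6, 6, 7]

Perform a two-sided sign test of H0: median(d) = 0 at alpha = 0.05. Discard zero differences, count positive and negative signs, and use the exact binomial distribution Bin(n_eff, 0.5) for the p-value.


Step 1: Discard zero differences. Original n = 8; n_eff = number of nonzero differences = 8.
Nonzero differences (with sign): +5, +5, +8, +6, +2, +6, +6, +7
Step 2: Count signs: positive = 8, negative = 0.
Step 3: Under H0: P(positive) = 0.5, so the number of positives S ~ Bin(8, 0.5).
Step 4: Two-sided exact p-value = sum of Bin(8,0.5) probabilities at or below the observed probability = 0.007812.
Step 5: alpha = 0.05. reject H0.

n_eff = 8, pos = 8, neg = 0, p = 0.007812, reject H0.


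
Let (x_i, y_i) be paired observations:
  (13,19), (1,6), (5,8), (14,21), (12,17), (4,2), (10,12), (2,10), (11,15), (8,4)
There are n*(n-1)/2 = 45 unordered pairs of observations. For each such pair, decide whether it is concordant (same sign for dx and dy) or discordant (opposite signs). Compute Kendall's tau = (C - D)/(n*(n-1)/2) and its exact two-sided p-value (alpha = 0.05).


Step 1: Enumerate the 45 unordered pairs (i,j) with i<j and classify each by sign(x_j-x_i) * sign(y_j-y_i).
  (1,2):dx=-12,dy=-13->C; (1,3):dx=-8,dy=-11->C; (1,4):dx=+1,dy=+2->C; (1,5):dx=-1,dy=-2->C
  (1,6):dx=-9,dy=-17->C; (1,7):dx=-3,dy=-7->C; (1,8):dx=-11,dy=-9->C; (1,9):dx=-2,dy=-4->C
  (1,10):dx=-5,dy=-15->C; (2,3):dx=+4,dy=+2->C; (2,4):dx=+13,dy=+15->C; (2,5):dx=+11,dy=+11->C
  (2,6):dx=+3,dy=-4->D; (2,7):dx=+9,dy=+6->C; (2,8):dx=+1,dy=+4->C; (2,9):dx=+10,dy=+9->C
  (2,10):dx=+7,dy=-2->D; (3,4):dx=+9,dy=+13->C; (3,5):dx=+7,dy=+9->C; (3,6):dx=-1,dy=-6->C
  (3,7):dx=+5,dy=+4->C; (3,8):dx=-3,dy=+2->D; (3,9):dx=+6,dy=+7->C; (3,10):dx=+3,dy=-4->D
  (4,5):dx=-2,dy=-4->C; (4,6):dx=-10,dy=-19->C; (4,7):dx=-4,dy=-9->C; (4,8):dx=-12,dy=-11->C
  (4,9):dx=-3,dy=-6->C; (4,10):dx=-6,dy=-17->C; (5,6):dx=-8,dy=-15->C; (5,7):dx=-2,dy=-5->C
  (5,8):dx=-10,dy=-7->C; (5,9):dx=-1,dy=-2->C; (5,10):dx=-4,dy=-13->C; (6,7):dx=+6,dy=+10->C
  (6,8):dx=-2,dy=+8->D; (6,9):dx=+7,dy=+13->C; (6,10):dx=+4,dy=+2->C; (7,8):dx=-8,dy=-2->C
  (7,9):dx=+1,dy=+3->C; (7,10):dx=-2,dy=-8->C; (8,9):dx=+9,dy=+5->C; (8,10):dx=+6,dy=-6->D
  (9,10):dx=-3,dy=-11->C
Step 2: C = 39, D = 6, total pairs = 45.
Step 3: tau = (C - D)/(n(n-1)/2) = (39 - 6)/45 = 0.733333.
Step 4: Exact two-sided p-value (enumerate n! = 3628800 permutations of y under H0): p = 0.002213.
Step 5: alpha = 0.05. reject H0.

tau_b = 0.7333 (C=39, D=6), p = 0.002213, reject H0.


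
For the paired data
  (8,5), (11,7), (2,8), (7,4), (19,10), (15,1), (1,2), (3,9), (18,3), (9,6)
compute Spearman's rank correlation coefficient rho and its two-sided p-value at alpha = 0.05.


Step 1: Rank x and y separately (midranks; no ties here).
rank(x): 8->5, 11->7, 2->2, 7->4, 19->10, 15->8, 1->1, 3->3, 18->9, 9->6
rank(y): 5->5, 7->7, 8->8, 4->4, 10->10, 1->1, 2->2, 9->9, 3->3, 6->6
Step 2: d_i = R_x(i) - R_y(i); compute d_i^2.
  (5-5)^2=0, (7-7)^2=0, (2-8)^2=36, (4-4)^2=0, (10-10)^2=0, (8-1)^2=49, (1-2)^2=1, (3-9)^2=36, (9-3)^2=36, (6-6)^2=0
sum(d^2) = 158.
Step 3: rho = 1 - 6*158 / (10*(10^2 - 1)) = 1 - 948/990 = 0.042424.
Step 4: Under H0, t = rho * sqrt((n-2)/(1-rho^2)) = 0.1201 ~ t(8).
Step 5: Two-sided p-value from the t-distribution with 8 df = 0.907364.
Step 6: alpha = 0.05. fail to reject H0.

rho = 0.0424, p = 0.907364, fail to reject H0 at alpha = 0.05.


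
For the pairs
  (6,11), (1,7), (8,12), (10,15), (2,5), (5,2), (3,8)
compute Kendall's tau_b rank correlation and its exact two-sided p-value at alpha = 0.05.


Step 1: Enumerate the 21 unordered pairs (i,j) with i<j and classify each by sign(x_j-x_i) * sign(y_j-y_i).
  (1,2):dx=-5,dy=-4->C; (1,3):dx=+2,dy=+1->C; (1,4):dx=+4,dy=+4->C; (1,5):dx=-4,dy=-6->C
  (1,6):dx=-1,dy=-9->C; (1,7):dx=-3,dy=-3->C; (2,3):dx=+7,dy=+5->C; (2,4):dx=+9,dy=+8->C
  (2,5):dx=+1,dy=-2->D; (2,6):dx=+4,dy=-5->D; (2,7):dx=+2,dy=+1->C; (3,4):dx=+2,dy=+3->C
  (3,5):dx=-6,dy=-7->C; (3,6):dx=-3,dy=-10->C; (3,7):dx=-5,dy=-4->C; (4,5):dx=-8,dy=-10->C
  (4,6):dx=-5,dy=-13->C; (4,7):dx=-7,dy=-7->C; (5,6):dx=+3,dy=-3->D; (5,7):dx=+1,dy=+3->C
  (6,7):dx=-2,dy=+6->D
Step 2: C = 17, D = 4, total pairs = 21.
Step 3: tau = (C - D)/(n(n-1)/2) = (17 - 4)/21 = 0.619048.
Step 4: Exact two-sided p-value (enumerate n! = 5040 permutations of y under H0): p = 0.069048.
Step 5: alpha = 0.05. fail to reject H0.

tau_b = 0.6190 (C=17, D=4), p = 0.069048, fail to reject H0.


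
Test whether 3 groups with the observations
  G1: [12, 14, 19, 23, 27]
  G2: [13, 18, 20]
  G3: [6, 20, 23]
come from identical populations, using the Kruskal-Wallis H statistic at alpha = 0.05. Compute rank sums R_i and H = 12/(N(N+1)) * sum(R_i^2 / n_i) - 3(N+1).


Step 1: Combine all N = 11 observations and assign midranks.
sorted (value, group, rank): (6,G3,1), (12,G1,2), (13,G2,3), (14,G1,4), (18,G2,5), (19,G1,6), (20,G2,7.5), (20,G3,7.5), (23,G1,9.5), (23,G3,9.5), (27,G1,11)
Step 2: Sum ranks within each group.
R_1 = 32.5 (n_1 = 5)
R_2 = 15.5 (n_2 = 3)
R_3 = 18 (n_3 = 3)
Step 3: H = 12/(N(N+1)) * sum(R_i^2/n_i) - 3(N+1)
     = 12/(11*12) * (32.5^2/5 + 15.5^2/3 + 18^2/3) - 3*12
     = 0.090909 * 399.333 - 36
     = 0.303030.
Step 4: Ties present; correction factor C = 1 - 12/(11^3 - 11) = 0.990909. Corrected H = 0.303030 / 0.990909 = 0.305810.
Step 5: Under H0, H ~ chi^2(2); p-value = 0.858211.
Step 6: alpha = 0.05. fail to reject H0.

H = 0.3058, df = 2, p = 0.858211, fail to reject H0.


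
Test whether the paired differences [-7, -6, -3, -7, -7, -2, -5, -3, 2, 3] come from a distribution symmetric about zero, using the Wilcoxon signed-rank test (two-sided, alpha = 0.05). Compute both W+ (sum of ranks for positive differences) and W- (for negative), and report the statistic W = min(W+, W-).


Step 1: Drop any zero differences (none here) and take |d_i|.
|d| = [7, 6, 3, 7, 7, 2, 5, 3, 2, 3]
Step 2: Midrank |d_i| (ties get averaged ranks).
ranks: |7|->9, |6|->7, |3|->4, |7|->9, |7|->9, |2|->1.5, |5|->6, |3|->4, |2|->1.5, |3|->4
Step 3: Attach original signs; sum ranks with positive sign and with negative sign.
W+ = 1.5 + 4 = 5.5
W- = 9 + 7 + 4 + 9 + 9 + 1.5 + 6 + 4 = 49.5
(Check: W+ + W- = 55 should equal n(n+1)/2 = 55.)
Step 4: Test statistic W = min(W+, W-) = 5.5.
Step 5: Ties in |d|, so use the tie-corrected normal approximation.
        E[W] = n(n+1)/4 = 10*11/4 = 27.5.
        Tie groups: |d|=2 (t=2), |d|=3 (t=3), |d|=7 (t=3); sum(t^3 - t) = 54.
        Var[W] = n(n+1)(2n+1)/24 - sum(t^3-t)/48 = 2310/24 - 54/48 = 95.125.
        z = (W - E[W]) / sqrt(Var[W]) = (5.5 - 27.5) / 9.7532 = -2.2557.
        Two-sided p = 2*Phi(z) = 0.024091.
Step 6: alpha = 0.05. reject H0.

W+ = 5.5, W- = 49.5, W = min = 5.5, p = 0.024091, reject H0.


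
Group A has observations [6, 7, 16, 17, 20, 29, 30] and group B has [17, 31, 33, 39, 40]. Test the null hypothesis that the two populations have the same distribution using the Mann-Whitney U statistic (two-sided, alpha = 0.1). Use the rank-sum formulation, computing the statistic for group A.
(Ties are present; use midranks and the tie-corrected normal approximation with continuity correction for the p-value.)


Step 1: Combine and sort all 12 observations; assign midranks.
sorted (value, group): (6,X), (7,X), (16,X), (17,X), (17,Y), (20,X), (29,X), (30,X), (31,Y), (33,Y), (39,Y), (40,Y)
ranks: 6->1, 7->2, 16->3, 17->4.5, 17->4.5, 20->6, 29->7, 30->8, 31->9, 33->10, 39->11, 40->12
Step 2: Rank sum for X: R1 = 1 + 2 + 3 + 4.5 + 6 + 7 + 8 = 31.5.
Step 3: U_X = R1 - n1(n1+1)/2 = 31.5 - 7*8/2 = 31.5 - 28 = 3.5.
       U_Y = n1*n2 - U_X = 35 - 3.5 = 31.5.
Step 4: Ties are present, so use the tie-corrected normal approximation (with continuity correction) for the p-value.
Step 5: p-value = 0.028075; compare to alpha = 0.1. reject H0.

U_X = 3.5, p = 0.028075, reject H0 at alpha = 0.1.


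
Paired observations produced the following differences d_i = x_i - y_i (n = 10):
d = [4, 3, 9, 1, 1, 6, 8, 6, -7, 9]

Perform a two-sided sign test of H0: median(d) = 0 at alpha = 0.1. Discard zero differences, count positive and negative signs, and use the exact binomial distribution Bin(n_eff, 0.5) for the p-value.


Step 1: Discard zero differences. Original n = 10; n_eff = number of nonzero differences = 10.
Nonzero differences (with sign): +4, +3, +9, +1, +1, +6, +8, +6, -7, +9
Step 2: Count signs: positive = 9, negative = 1.
Step 3: Under H0: P(positive) = 0.5, so the number of positives S ~ Bin(10, 0.5).
Step 4: Two-sided exact p-value = sum of Bin(10,0.5) probabilities at or below the observed probability = 0.021484.
Step 5: alpha = 0.1. reject H0.

n_eff = 10, pos = 9, neg = 1, p = 0.021484, reject H0.


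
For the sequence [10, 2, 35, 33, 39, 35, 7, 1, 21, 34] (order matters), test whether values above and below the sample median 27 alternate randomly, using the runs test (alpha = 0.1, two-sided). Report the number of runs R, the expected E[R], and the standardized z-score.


Step 1: Compute median = 27; label A = above, B = below.
Labels in order: BBAAAABBBA  (n_A = 5, n_B = 5)
Step 2: Count runs R = 4.
Step 3: Under H0 (random ordering), E[R] = 2*n_A*n_B/(n_A+n_B) + 1 = 2*5*5/10 + 1 = 6.0000.
        Var[R] = 2*n_A*n_B*(2*n_A*n_B - n_A - n_B) / ((n_A+n_B)^2 * (n_A+n_B-1)) = 2000/900 = 2.2222.
        SD[R] = 1.4907.
Step 4: Continuity-corrected z = (R + 0.5 - E[R]) / SD[R] = (4 + 0.5 - 6.0000) / 1.4907 = -1.0062.
Step 5: Two-sided p-value via normal approximation = 2*(1 - Phi(|z|)) = 0.314305.
Step 6: alpha = 0.1. fail to reject H0.

R = 4, z = -1.0062, p = 0.314305, fail to reject H0.


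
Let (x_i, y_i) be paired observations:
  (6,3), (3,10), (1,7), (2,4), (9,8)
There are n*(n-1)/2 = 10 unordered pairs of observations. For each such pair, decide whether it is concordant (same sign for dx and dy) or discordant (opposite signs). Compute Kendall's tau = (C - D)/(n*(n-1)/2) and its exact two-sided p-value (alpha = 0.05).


Step 1: Enumerate the 10 unordered pairs (i,j) with i<j and classify each by sign(x_j-x_i) * sign(y_j-y_i).
  (1,2):dx=-3,dy=+7->D; (1,3):dx=-5,dy=+4->D; (1,4):dx=-4,dy=+1->D; (1,5):dx=+3,dy=+5->C
  (2,3):dx=-2,dy=-3->C; (2,4):dx=-1,dy=-6->C; (2,5):dx=+6,dy=-2->D; (3,4):dx=+1,dy=-3->D
  (3,5):dx=+8,dy=+1->C; (4,5):dx=+7,dy=+4->C
Step 2: C = 5, D = 5, total pairs = 10.
Step 3: tau = (C - D)/(n(n-1)/2) = (5 - 5)/10 = 0.000000.
Step 4: Exact two-sided p-value (enumerate n! = 120 permutations of y under H0): p = 1.000000.
Step 5: alpha = 0.05. fail to reject H0.

tau_b = 0.0000 (C=5, D=5), p = 1.000000, fail to reject H0.


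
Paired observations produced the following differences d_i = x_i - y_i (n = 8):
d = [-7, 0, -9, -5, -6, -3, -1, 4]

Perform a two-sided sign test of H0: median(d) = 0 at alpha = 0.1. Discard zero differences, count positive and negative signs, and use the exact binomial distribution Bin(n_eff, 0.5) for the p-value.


Step 1: Discard zero differences. Original n = 8; n_eff = number of nonzero differences = 7.
Nonzero differences (with sign): -7, -9, -5, -6, -3, -1, +4
Step 2: Count signs: positive = 1, negative = 6.
Step 3: Under H0: P(positive) = 0.5, so the number of positives S ~ Bin(7, 0.5).
Step 4: Two-sided exact p-value = sum of Bin(7,0.5) probabilities at or below the observed probability = 0.125000.
Step 5: alpha = 0.1. fail to reject H0.

n_eff = 7, pos = 1, neg = 6, p = 0.125000, fail to reject H0.


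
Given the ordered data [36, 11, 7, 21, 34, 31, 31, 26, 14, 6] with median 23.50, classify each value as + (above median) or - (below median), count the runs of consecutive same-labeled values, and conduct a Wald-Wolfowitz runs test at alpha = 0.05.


Step 1: Compute median = 23.50; label A = above, B = below.
Labels in order: ABBBAAAABB  (n_A = 5, n_B = 5)
Step 2: Count runs R = 4.
Step 3: Under H0 (random ordering), E[R] = 2*n_A*n_B/(n_A+n_B) + 1 = 2*5*5/10 + 1 = 6.0000.
        Var[R] = 2*n_A*n_B*(2*n_A*n_B - n_A - n_B) / ((n_A+n_B)^2 * (n_A+n_B-1)) = 2000/900 = 2.2222.
        SD[R] = 1.4907.
Step 4: Continuity-corrected z = (R + 0.5 - E[R]) / SD[R] = (4 + 0.5 - 6.0000) / 1.4907 = -1.0062.
Step 5: Two-sided p-value via normal approximation = 2*(1 - Phi(|z|)) = 0.314305.
Step 6: alpha = 0.05. fail to reject H0.

R = 4, z = -1.0062, p = 0.314305, fail to reject H0.


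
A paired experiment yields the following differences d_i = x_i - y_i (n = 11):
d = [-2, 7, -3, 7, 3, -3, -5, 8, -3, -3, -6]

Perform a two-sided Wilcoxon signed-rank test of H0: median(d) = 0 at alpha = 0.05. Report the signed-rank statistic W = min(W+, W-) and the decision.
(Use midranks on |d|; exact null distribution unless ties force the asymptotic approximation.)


Step 1: Drop any zero differences (none here) and take |d_i|.
|d| = [2, 7, 3, 7, 3, 3, 5, 8, 3, 3, 6]
Step 2: Midrank |d_i| (ties get averaged ranks).
ranks: |2|->1, |7|->9.5, |3|->4, |7|->9.5, |3|->4, |3|->4, |5|->7, |8|->11, |3|->4, |3|->4, |6|->8
Step 3: Attach original signs; sum ranks with positive sign and with negative sign.
W+ = 9.5 + 9.5 + 4 + 11 = 34
W- = 1 + 4 + 4 + 7 + 4 + 4 + 8 = 32
(Check: W+ + W- = 66 should equal n(n+1)/2 = 66.)
Step 4: Test statistic W = min(W+, W-) = 32.
Step 5: Ties in |d|, so use the tie-corrected normal approximation.
        E[W] = n(n+1)/4 = 11*12/4 = 33.
        Tie groups: |d|=3 (t=5), |d|=7 (t=2); sum(t^3 - t) = 126.
        Var[W] = n(n+1)(2n+1)/24 - sum(t^3-t)/48 = 3036/24 - 126/48 = 123.875.
        z = (W - E[W]) / sqrt(Var[W]) = (32 - 33) / 11.1299 = -0.0898.
        Two-sided p = 2*Phi(z) = 0.928408.
Step 6: alpha = 0.05. fail to reject H0.

W+ = 34, W- = 32, W = min = 32, p = 0.928408, fail to reject H0.


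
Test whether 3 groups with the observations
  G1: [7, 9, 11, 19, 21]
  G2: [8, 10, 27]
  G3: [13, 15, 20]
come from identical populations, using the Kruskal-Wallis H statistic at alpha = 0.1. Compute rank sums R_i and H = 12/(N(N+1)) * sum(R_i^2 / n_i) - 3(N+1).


Step 1: Combine all N = 11 observations and assign midranks.
sorted (value, group, rank): (7,G1,1), (8,G2,2), (9,G1,3), (10,G2,4), (11,G1,5), (13,G3,6), (15,G3,7), (19,G1,8), (20,G3,9), (21,G1,10), (27,G2,11)
Step 2: Sum ranks within each group.
R_1 = 27 (n_1 = 5)
R_2 = 17 (n_2 = 3)
R_3 = 22 (n_3 = 3)
Step 3: H = 12/(N(N+1)) * sum(R_i^2/n_i) - 3(N+1)
     = 12/(11*12) * (27^2/5 + 17^2/3 + 22^2/3) - 3*12
     = 0.090909 * 403.467 - 36
     = 0.678788.
Step 4: No ties, so H is used without correction.
Step 5: Under H0, H ~ chi^2(2); p-value = 0.712202.
Step 6: alpha = 0.1. fail to reject H0.

H = 0.6788, df = 2, p = 0.712202, fail to reject H0.


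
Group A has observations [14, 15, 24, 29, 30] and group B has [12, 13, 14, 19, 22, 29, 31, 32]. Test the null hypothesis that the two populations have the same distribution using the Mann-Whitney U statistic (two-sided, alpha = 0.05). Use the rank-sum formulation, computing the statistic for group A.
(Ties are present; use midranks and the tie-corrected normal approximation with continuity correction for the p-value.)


Step 1: Combine and sort all 13 observations; assign midranks.
sorted (value, group): (12,Y), (13,Y), (14,X), (14,Y), (15,X), (19,Y), (22,Y), (24,X), (29,X), (29,Y), (30,X), (31,Y), (32,Y)
ranks: 12->1, 13->2, 14->3.5, 14->3.5, 15->5, 19->6, 22->7, 24->8, 29->9.5, 29->9.5, 30->11, 31->12, 32->13
Step 2: Rank sum for X: R1 = 3.5 + 5 + 8 + 9.5 + 11 = 37.
Step 3: U_X = R1 - n1(n1+1)/2 = 37 - 5*6/2 = 37 - 15 = 22.
       U_Y = n1*n2 - U_X = 40 - 22 = 18.
Step 4: Ties are present, so use the tie-corrected normal approximation (with continuity correction) for the p-value.
Step 5: p-value = 0.825728; compare to alpha = 0.05. fail to reject H0.

U_X = 22, p = 0.825728, fail to reject H0 at alpha = 0.05.


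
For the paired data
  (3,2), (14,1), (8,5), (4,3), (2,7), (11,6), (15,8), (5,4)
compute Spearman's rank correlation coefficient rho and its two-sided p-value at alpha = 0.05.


Step 1: Rank x and y separately (midranks; no ties here).
rank(x): 3->2, 14->7, 8->5, 4->3, 2->1, 11->6, 15->8, 5->4
rank(y): 2->2, 1->1, 5->5, 3->3, 7->7, 6->6, 8->8, 4->4
Step 2: d_i = R_x(i) - R_y(i); compute d_i^2.
  (2-2)^2=0, (7-1)^2=36, (5-5)^2=0, (3-3)^2=0, (1-7)^2=36, (6-6)^2=0, (8-8)^2=0, (4-4)^2=0
sum(d^2) = 72.
Step 3: rho = 1 - 6*72 / (8*(8^2 - 1)) = 1 - 432/504 = 0.142857.
Step 4: Under H0, t = rho * sqrt((n-2)/(1-rho^2)) = 0.3536 ~ t(6).
Step 5: Two-sided p-value from the t-distribution with 6 df = 0.735765.
Step 6: alpha = 0.05. fail to reject H0.

rho = 0.1429, p = 0.735765, fail to reject H0 at alpha = 0.05.


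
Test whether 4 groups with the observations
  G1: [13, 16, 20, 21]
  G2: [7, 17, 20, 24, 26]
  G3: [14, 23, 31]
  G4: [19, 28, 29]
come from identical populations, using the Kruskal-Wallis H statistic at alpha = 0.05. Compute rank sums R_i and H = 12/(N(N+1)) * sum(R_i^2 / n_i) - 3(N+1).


Step 1: Combine all N = 15 observations and assign midranks.
sorted (value, group, rank): (7,G2,1), (13,G1,2), (14,G3,3), (16,G1,4), (17,G2,5), (19,G4,6), (20,G1,7.5), (20,G2,7.5), (21,G1,9), (23,G3,10), (24,G2,11), (26,G2,12), (28,G4,13), (29,G4,14), (31,G3,15)
Step 2: Sum ranks within each group.
R_1 = 22.5 (n_1 = 4)
R_2 = 36.5 (n_2 = 5)
R_3 = 28 (n_3 = 3)
R_4 = 33 (n_4 = 3)
Step 3: H = 12/(N(N+1)) * sum(R_i^2/n_i) - 3(N+1)
     = 12/(15*16) * (22.5^2/4 + 36.5^2/5 + 28^2/3 + 33^2/3) - 3*16
     = 0.050000 * 1017.35 - 48
     = 2.867292.
Step 4: Ties present; correction factor C = 1 - 6/(15^3 - 15) = 0.998214. Corrected H = 2.867292 / 0.998214 = 2.872421.
Step 5: Under H0, H ~ chi^2(3); p-value = 0.411716.
Step 6: alpha = 0.05. fail to reject H0.

H = 2.8724, df = 3, p = 0.411716, fail to reject H0.


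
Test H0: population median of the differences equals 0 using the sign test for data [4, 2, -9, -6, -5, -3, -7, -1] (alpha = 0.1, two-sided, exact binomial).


Step 1: Discard zero differences. Original n = 8; n_eff = number of nonzero differences = 8.
Nonzero differences (with sign): +4, +2, -9, -6, -5, -3, -7, -1
Step 2: Count signs: positive = 2, negative = 6.
Step 3: Under H0: P(positive) = 0.5, so the number of positives S ~ Bin(8, 0.5).
Step 4: Two-sided exact p-value = sum of Bin(8,0.5) probabilities at or below the observed probability = 0.289062.
Step 5: alpha = 0.1. fail to reject H0.

n_eff = 8, pos = 2, neg = 6, p = 0.289062, fail to reject H0.


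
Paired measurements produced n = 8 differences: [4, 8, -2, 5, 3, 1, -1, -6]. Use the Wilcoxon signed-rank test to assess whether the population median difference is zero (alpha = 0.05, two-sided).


Step 1: Drop any zero differences (none here) and take |d_i|.
|d| = [4, 8, 2, 5, 3, 1, 1, 6]
Step 2: Midrank |d_i| (ties get averaged ranks).
ranks: |4|->5, |8|->8, |2|->3, |5|->6, |3|->4, |1|->1.5, |1|->1.5, |6|->7
Step 3: Attach original signs; sum ranks with positive sign and with negative sign.
W+ = 5 + 8 + 6 + 4 + 1.5 = 24.5
W- = 3 + 1.5 + 7 = 11.5
(Check: W+ + W- = 36 should equal n(n+1)/2 = 36.)
Step 4: Test statistic W = min(W+, W-) = 11.5.
Step 5: Ties in |d|, so use the tie-corrected normal approximation.
        E[W] = n(n+1)/4 = 8*9/4 = 18.
        Tie groups: |d|=1 (t=2); sum(t^3 - t) = 6.
        Var[W] = n(n+1)(2n+1)/24 - sum(t^3-t)/48 = 1224/24 - 6/48 = 50.875.
        z = (W - E[W]) / sqrt(Var[W]) = (11.5 - 18) / 7.1327 = -0.9113.
        Two-sided p = 2*Phi(z) = 0.362138.
Step 6: alpha = 0.05. fail to reject H0.

W+ = 24.5, W- = 11.5, W = min = 11.5, p = 0.362138, fail to reject H0.


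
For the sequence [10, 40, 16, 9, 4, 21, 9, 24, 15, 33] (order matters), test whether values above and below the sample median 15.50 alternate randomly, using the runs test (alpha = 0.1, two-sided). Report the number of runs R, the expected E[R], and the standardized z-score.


Step 1: Compute median = 15.50; label A = above, B = below.
Labels in order: BAABBABABA  (n_A = 5, n_B = 5)
Step 2: Count runs R = 8.
Step 3: Under H0 (random ordering), E[R] = 2*n_A*n_B/(n_A+n_B) + 1 = 2*5*5/10 + 1 = 6.0000.
        Var[R] = 2*n_A*n_B*(2*n_A*n_B - n_A - n_B) / ((n_A+n_B)^2 * (n_A+n_B-1)) = 2000/900 = 2.2222.
        SD[R] = 1.4907.
Step 4: Continuity-corrected z = (R - 0.5 - E[R]) / SD[R] = (8 - 0.5 - 6.0000) / 1.4907 = 1.0062.
Step 5: Two-sided p-value via normal approximation = 2*(1 - Phi(|z|)) = 0.314305.
Step 6: alpha = 0.1. fail to reject H0.

R = 8, z = 1.0062, p = 0.314305, fail to reject H0.


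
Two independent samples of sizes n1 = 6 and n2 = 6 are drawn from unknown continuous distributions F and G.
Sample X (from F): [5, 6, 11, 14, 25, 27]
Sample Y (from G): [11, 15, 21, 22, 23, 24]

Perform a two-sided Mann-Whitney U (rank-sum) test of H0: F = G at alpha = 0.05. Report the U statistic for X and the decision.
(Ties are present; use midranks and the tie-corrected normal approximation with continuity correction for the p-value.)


Step 1: Combine and sort all 12 observations; assign midranks.
sorted (value, group): (5,X), (6,X), (11,X), (11,Y), (14,X), (15,Y), (21,Y), (22,Y), (23,Y), (24,Y), (25,X), (27,X)
ranks: 5->1, 6->2, 11->3.5, 11->3.5, 14->5, 15->6, 21->7, 22->8, 23->9, 24->10, 25->11, 27->12
Step 2: Rank sum for X: R1 = 1 + 2 + 3.5 + 5 + 11 + 12 = 34.5.
Step 3: U_X = R1 - n1(n1+1)/2 = 34.5 - 6*7/2 = 34.5 - 21 = 13.5.
       U_Y = n1*n2 - U_X = 36 - 13.5 = 22.5.
Step 4: Ties are present, so use the tie-corrected normal approximation (with continuity correction) for the p-value.
Step 5: p-value = 0.521110; compare to alpha = 0.05. fail to reject H0.

U_X = 13.5, p = 0.521110, fail to reject H0 at alpha = 0.05.


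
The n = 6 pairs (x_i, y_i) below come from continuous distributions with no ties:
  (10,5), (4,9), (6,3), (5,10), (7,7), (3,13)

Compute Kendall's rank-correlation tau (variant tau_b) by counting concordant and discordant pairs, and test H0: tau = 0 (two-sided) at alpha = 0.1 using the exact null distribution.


Step 1: Enumerate the 15 unordered pairs (i,j) with i<j and classify each by sign(x_j-x_i) * sign(y_j-y_i).
  (1,2):dx=-6,dy=+4->D; (1,3):dx=-4,dy=-2->C; (1,4):dx=-5,dy=+5->D; (1,5):dx=-3,dy=+2->D
  (1,6):dx=-7,dy=+8->D; (2,3):dx=+2,dy=-6->D; (2,4):dx=+1,dy=+1->C; (2,5):dx=+3,dy=-2->D
  (2,6):dx=-1,dy=+4->D; (3,4):dx=-1,dy=+7->D; (3,5):dx=+1,dy=+4->C; (3,6):dx=-3,dy=+10->D
  (4,5):dx=+2,dy=-3->D; (4,6):dx=-2,dy=+3->D; (5,6):dx=-4,dy=+6->D
Step 2: C = 3, D = 12, total pairs = 15.
Step 3: tau = (C - D)/(n(n-1)/2) = (3 - 12)/15 = -0.600000.
Step 4: Exact two-sided p-value (enumerate n! = 720 permutations of y under H0): p = 0.136111.
Step 5: alpha = 0.1. fail to reject H0.

tau_b = -0.6000 (C=3, D=12), p = 0.136111, fail to reject H0.


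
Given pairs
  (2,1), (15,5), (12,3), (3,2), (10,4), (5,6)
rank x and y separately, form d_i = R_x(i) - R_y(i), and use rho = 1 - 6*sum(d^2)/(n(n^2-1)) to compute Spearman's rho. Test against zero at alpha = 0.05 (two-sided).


Step 1: Rank x and y separately (midranks; no ties here).
rank(x): 2->1, 15->6, 12->5, 3->2, 10->4, 5->3
rank(y): 1->1, 5->5, 3->3, 2->2, 4->4, 6->6
Step 2: d_i = R_x(i) - R_y(i); compute d_i^2.
  (1-1)^2=0, (6-5)^2=1, (5-3)^2=4, (2-2)^2=0, (4-4)^2=0, (3-6)^2=9
sum(d^2) = 14.
Step 3: rho = 1 - 6*14 / (6*(6^2 - 1)) = 1 - 84/210 = 0.600000.
Step 4: Under H0, t = rho * sqrt((n-2)/(1-rho^2)) = 1.5000 ~ t(4).
Step 5: Two-sided p-value from the t-distribution with 4 df = 0.208000.
Step 6: alpha = 0.05. fail to reject H0.

rho = 0.6000, p = 0.208000, fail to reject H0 at alpha = 0.05.


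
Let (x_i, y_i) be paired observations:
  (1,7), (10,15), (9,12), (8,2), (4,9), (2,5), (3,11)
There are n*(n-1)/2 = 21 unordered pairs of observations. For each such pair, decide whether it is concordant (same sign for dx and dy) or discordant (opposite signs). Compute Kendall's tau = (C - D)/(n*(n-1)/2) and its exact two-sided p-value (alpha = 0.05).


Step 1: Enumerate the 21 unordered pairs (i,j) with i<j and classify each by sign(x_j-x_i) * sign(y_j-y_i).
  (1,2):dx=+9,dy=+8->C; (1,3):dx=+8,dy=+5->C; (1,4):dx=+7,dy=-5->D; (1,5):dx=+3,dy=+2->C
  (1,6):dx=+1,dy=-2->D; (1,7):dx=+2,dy=+4->C; (2,3):dx=-1,dy=-3->C; (2,4):dx=-2,dy=-13->C
  (2,5):dx=-6,dy=-6->C; (2,6):dx=-8,dy=-10->C; (2,7):dx=-7,dy=-4->C; (3,4):dx=-1,dy=-10->C
  (3,5):dx=-5,dy=-3->C; (3,6):dx=-7,dy=-7->C; (3,7):dx=-6,dy=-1->C; (4,5):dx=-4,dy=+7->D
  (4,6):dx=-6,dy=+3->D; (4,7):dx=-5,dy=+9->D; (5,6):dx=-2,dy=-4->C; (5,7):dx=-1,dy=+2->D
  (6,7):dx=+1,dy=+6->C
Step 2: C = 15, D = 6, total pairs = 21.
Step 3: tau = (C - D)/(n(n-1)/2) = (15 - 6)/21 = 0.428571.
Step 4: Exact two-sided p-value (enumerate n! = 5040 permutations of y under H0): p = 0.238889.
Step 5: alpha = 0.05. fail to reject H0.

tau_b = 0.4286 (C=15, D=6), p = 0.238889, fail to reject H0.


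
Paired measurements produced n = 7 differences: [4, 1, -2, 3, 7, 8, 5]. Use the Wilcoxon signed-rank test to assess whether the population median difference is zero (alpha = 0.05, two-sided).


Step 1: Drop any zero differences (none here) and take |d_i|.
|d| = [4, 1, 2, 3, 7, 8, 5]
Step 2: Midrank |d_i| (ties get averaged ranks).
ranks: |4|->4, |1|->1, |2|->2, |3|->3, |7|->6, |8|->7, |5|->5
Step 3: Attach original signs; sum ranks with positive sign and with negative sign.
W+ = 4 + 1 + 3 + 6 + 7 + 5 = 26
W- = 2 = 2
(Check: W+ + W- = 28 should equal n(n+1)/2 = 28.)
Step 4: Test statistic W = min(W+, W-) = 2.
Step 5: No ties, so the exact null distribution over the 2^7 = 128 sign assignments gives the two-sided p-value = 0.046875.
Step 6: alpha = 0.05. reject H0.

W+ = 26, W- = 2, W = min = 2, p = 0.046875, reject H0.


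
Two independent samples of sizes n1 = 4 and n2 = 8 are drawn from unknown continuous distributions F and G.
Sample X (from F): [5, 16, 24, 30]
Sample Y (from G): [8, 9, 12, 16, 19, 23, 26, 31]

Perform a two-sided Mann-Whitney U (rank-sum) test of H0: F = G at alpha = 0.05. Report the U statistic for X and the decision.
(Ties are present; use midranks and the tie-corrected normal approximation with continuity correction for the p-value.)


Step 1: Combine and sort all 12 observations; assign midranks.
sorted (value, group): (5,X), (8,Y), (9,Y), (12,Y), (16,X), (16,Y), (19,Y), (23,Y), (24,X), (26,Y), (30,X), (31,Y)
ranks: 5->1, 8->2, 9->3, 12->4, 16->5.5, 16->5.5, 19->7, 23->8, 24->9, 26->10, 30->11, 31->12
Step 2: Rank sum for X: R1 = 1 + 5.5 + 9 + 11 = 26.5.
Step 3: U_X = R1 - n1(n1+1)/2 = 26.5 - 4*5/2 = 26.5 - 10 = 16.5.
       U_Y = n1*n2 - U_X = 32 - 16.5 = 15.5.
Step 4: Ties are present, so use the tie-corrected normal approximation (with continuity correction) for the p-value.
Step 5: p-value = 1.000000; compare to alpha = 0.05. fail to reject H0.

U_X = 16.5, p = 1.000000, fail to reject H0 at alpha = 0.05.


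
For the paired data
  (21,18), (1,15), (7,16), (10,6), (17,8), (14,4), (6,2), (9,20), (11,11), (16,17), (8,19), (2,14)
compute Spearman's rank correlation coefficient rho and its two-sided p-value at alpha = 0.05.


Step 1: Rank x and y separately (midranks; no ties here).
rank(x): 21->12, 1->1, 7->4, 10->7, 17->11, 14->9, 6->3, 9->6, 11->8, 16->10, 8->5, 2->2
rank(y): 18->10, 15->7, 16->8, 6->3, 8->4, 4->2, 2->1, 20->12, 11->5, 17->9, 19->11, 14->6
Step 2: d_i = R_x(i) - R_y(i); compute d_i^2.
  (12-10)^2=4, (1-7)^2=36, (4-8)^2=16, (7-3)^2=16, (11-4)^2=49, (9-2)^2=49, (3-1)^2=4, (6-12)^2=36, (8-5)^2=9, (10-9)^2=1, (5-11)^2=36, (2-6)^2=16
sum(d^2) = 272.
Step 3: rho = 1 - 6*272 / (12*(12^2 - 1)) = 1 - 1632/1716 = 0.048951.
Step 4: Under H0, t = rho * sqrt((n-2)/(1-rho^2)) = 0.1550 ~ t(10).
Step 5: Two-sided p-value from the t-distribution with 10 df = 0.879919.
Step 6: alpha = 0.05. fail to reject H0.

rho = 0.0490, p = 0.879919, fail to reject H0 at alpha = 0.05.
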